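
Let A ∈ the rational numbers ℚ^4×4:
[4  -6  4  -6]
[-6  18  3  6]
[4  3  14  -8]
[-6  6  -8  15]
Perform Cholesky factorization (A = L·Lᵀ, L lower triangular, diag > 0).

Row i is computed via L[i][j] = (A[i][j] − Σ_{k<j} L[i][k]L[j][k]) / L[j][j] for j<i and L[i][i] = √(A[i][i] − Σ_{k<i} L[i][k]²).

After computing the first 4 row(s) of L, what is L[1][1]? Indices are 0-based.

Step 1: L[0][0] = √(4) = 2.
  L[1][0] = (-6) / L[0][0] = -3.
Step 2: L[1][1] = √(9) = 3.
  L[2][0] = (4) / L[0][0] = 2.
  L[2][1] = (9) / L[1][1] = 3.
Step 3: L[2][2] = √(1) = 1.
  L[3][0] = (-6) / L[0][0] = -3.
  L[3][1] = (-3) / L[1][1] = -1.
  L[3][2] = (1) / L[2][2] = 1.
Step 4: L[3][3] = √(4) = 2.

L[1][1] = 3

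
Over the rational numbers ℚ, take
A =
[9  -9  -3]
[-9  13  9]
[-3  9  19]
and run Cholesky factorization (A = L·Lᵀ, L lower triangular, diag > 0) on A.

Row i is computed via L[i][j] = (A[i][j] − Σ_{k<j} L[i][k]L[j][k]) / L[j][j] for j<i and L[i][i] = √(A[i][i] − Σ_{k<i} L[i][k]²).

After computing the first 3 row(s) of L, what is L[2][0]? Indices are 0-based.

L[2][0] = -1

Step 1: L[0][0] = √(9) = 3.
  L[1][0] = (-9) / L[0][0] = -3.
Step 2: L[1][1] = √(4) = 2.
  L[2][0] = (-3) / L[0][0] = -1.
  L[2][1] = (6) / L[1][1] = 3.
Step 3: L[2][2] = √(9) = 3.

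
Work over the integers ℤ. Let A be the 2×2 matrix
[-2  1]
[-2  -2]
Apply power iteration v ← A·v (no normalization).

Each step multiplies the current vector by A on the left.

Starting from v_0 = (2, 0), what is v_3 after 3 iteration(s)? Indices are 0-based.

v_0 = (2, 0).
v_1 = A·v_0 = (-4, -4).
v_2 = A·v_1 = (4, 16).
v_3 = A·v_2 = (8, -40).

v_3 = (8, -40)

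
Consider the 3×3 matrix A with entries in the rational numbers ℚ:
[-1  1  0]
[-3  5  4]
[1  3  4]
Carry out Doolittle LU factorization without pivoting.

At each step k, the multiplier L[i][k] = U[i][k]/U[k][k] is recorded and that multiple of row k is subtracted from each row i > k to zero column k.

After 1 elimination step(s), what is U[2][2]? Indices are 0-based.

[col 0] pivot -1
  R1 -= 3*R0 → (0, 2, 4)  (L[1][0] := 3)
  R2 -= -1*R0 → (0, 4, 4)  (L[2][0] := -1)

U[2][2] = 4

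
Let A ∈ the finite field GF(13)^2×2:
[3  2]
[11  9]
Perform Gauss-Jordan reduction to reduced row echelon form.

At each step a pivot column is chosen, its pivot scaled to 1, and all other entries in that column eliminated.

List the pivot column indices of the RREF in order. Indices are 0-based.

pivot columns: 0, 1

pivot(0,0)=3: scale R0 → (1, 5)
  clear (1,0): R1 −= (11)R0 → (0, 6)
pivot(1,1)=6: scale R1 → (0, 1)
  clear (0,1): R0 −= (5)R1 → (1, 0)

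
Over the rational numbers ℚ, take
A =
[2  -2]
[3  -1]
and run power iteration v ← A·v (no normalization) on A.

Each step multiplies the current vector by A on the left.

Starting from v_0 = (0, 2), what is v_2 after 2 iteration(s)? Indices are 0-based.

v_0 = (0, 2).
v_1 = A·v_0 = (-4, -2).
v_2 = A·v_1 = (-4, -10).

v_2 = (-4, -10)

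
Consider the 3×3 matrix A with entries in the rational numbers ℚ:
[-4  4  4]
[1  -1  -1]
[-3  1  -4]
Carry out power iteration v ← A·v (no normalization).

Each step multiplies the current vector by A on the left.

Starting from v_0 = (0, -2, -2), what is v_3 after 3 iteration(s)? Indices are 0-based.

v_3 = (-408, 102, -450)

v_0 = (0, -2, -2).
v_1 = A·v_0 = (-16, 4, 6).
v_2 = A·v_1 = (104, -26, 28).
v_3 = A·v_2 = (-408, 102, -450).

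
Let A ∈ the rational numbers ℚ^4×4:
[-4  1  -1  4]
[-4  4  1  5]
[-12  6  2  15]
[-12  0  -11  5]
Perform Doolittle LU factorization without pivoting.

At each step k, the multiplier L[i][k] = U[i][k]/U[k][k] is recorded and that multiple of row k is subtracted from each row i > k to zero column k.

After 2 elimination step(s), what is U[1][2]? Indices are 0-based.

U[1][2] = 2

Step 1: pivot at (0,0) is -4.
  row1 ← row1 − (1)·row0  ⇒  L[1][0]=1, U row1=(0, 3, 2, 1)
  row2 ← row2 − (3)·row0  ⇒  L[2][0]=3, U row2=(0, 3, 5, 3)
  row3 ← row3 − (3)·row0  ⇒  L[3][0]=3, U row3=(0, -3, -8, -7)
Step 2: pivot at (1,1) is 3.
  row2 ← row2 − (1)·row1  ⇒  L[2][1]=1, U row2=(0, 0, 3, 2)
  row3 ← row3 − (-1)·row1  ⇒  L[3][1]=-1, U row3=(0, 0, -6, -6)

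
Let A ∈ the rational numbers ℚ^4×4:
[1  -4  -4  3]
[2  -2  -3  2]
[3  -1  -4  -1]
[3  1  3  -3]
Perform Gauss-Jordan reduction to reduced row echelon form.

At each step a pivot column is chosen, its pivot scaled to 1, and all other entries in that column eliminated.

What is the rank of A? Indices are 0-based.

rank = 4

step 1: normalize row 0 (÷1) = (1, -4, -4, 3)
  row 1: subtract 2×row0 = (0, 6, 5, -4)
  row 2: subtract 3×row0 = (0, 11, 8, -10)
  row 3: subtract 3×row0 = (0, 13, 15, -12)
step 2: normalize row 1 (÷6) = (0, 1, 5/6, -2/3)
  row 0: subtract -4×row1 = (1, 0, -2/3, 1/3)
  row 2: subtract 11×row1 = (0, 0, -7/6, -8/3)
  row 3: subtract 13×row1 = (0, 0, 25/6, -10/3)
step 3: normalize row 2 (÷-7/6) = (0, 0, 1, 16/7)
  row 0: subtract -2/3×row2 = (1, 0, 0, 13/7)
  row 1: subtract 5/6×row2 = (0, 1, 0, -18/7)
  row 3: subtract 25/6×row2 = (0, 0, 0, -90/7)
step 4: normalize row 3 (÷-90/7) = (0, 0, 0, 1)
  row 0: subtract 13/7×row3 = (1, 0, 0, 0)
  row 1: subtract -18/7×row3 = (0, 1, 0, 0)
  row 2: subtract 16/7×row3 = (0, 0, 1, 0)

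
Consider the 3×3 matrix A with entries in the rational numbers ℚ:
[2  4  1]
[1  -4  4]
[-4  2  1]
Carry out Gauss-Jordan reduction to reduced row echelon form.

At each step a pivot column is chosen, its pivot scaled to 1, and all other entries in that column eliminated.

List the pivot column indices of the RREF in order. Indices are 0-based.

[1] R0 /= 2  ⇒  (1, 2, 1/2)
     R1 -= 1·R0  ⇒  (0, -6, 7/2)
     R2 -= -4·R0  ⇒  (0, 10, 3)
[2] R1 /= -6  ⇒  (0, 1, -7/12)
     R0 -= 2·R1  ⇒  (1, 0, 5/3)
     R2 -= 10·R1  ⇒  (0, 0, 53/6)
[3] R2 /= 53/6  ⇒  (0, 0, 1)
     R0 -= 5/3·R2  ⇒  (1, 0, 0)
     R1 -= -7/12·R2  ⇒  (0, 1, 0)

pivot columns: 0, 1, 2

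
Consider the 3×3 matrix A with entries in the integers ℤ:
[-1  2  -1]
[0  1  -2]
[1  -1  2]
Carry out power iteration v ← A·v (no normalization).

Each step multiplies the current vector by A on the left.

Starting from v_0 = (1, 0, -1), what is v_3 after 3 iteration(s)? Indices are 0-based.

v_0 = (1, 0, -1).
v_1 = A·v_0 = (0, 2, -1).
v_2 = A·v_1 = (5, 4, -4).
v_3 = A·v_2 = (7, 12, -7).

v_3 = (7, 12, -7)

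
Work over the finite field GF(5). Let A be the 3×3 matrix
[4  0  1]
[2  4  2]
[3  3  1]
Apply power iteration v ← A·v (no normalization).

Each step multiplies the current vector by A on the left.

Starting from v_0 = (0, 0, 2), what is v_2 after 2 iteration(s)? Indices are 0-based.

v_2 = (0, 4, 0)

v_0 = (0, 0, 2).
v_1 = A·v_0 = (2, 4, 2).
v_2 = A·v_1 = (0, 4, 0).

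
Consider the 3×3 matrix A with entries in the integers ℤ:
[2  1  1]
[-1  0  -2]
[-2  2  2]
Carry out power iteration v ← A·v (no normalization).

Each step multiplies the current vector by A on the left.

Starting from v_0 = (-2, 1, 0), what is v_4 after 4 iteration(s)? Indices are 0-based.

v_0 = (-2, 1, 0).
v_1 = A·v_0 = (-3, 2, 6).
v_2 = A·v_1 = (2, -9, 22).
v_3 = A·v_2 = (17, -46, 22).
v_4 = A·v_3 = (10, -61, -82).

v_4 = (10, -61, -82)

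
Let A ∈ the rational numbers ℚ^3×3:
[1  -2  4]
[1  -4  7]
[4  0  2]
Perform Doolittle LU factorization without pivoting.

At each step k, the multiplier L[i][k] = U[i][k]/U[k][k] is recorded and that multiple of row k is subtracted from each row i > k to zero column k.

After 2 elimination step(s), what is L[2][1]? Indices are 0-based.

L[2][1] = -4

Step 1: pivot at (0,0) is 1.
  row1 ← row1 − (1)·row0  ⇒  L[1][0]=1, U row1=(0, -2, 3)
  row2 ← row2 − (4)·row0  ⇒  L[2][0]=4, U row2=(0, 8, -14)
Step 2: pivot at (1,1) is -2.
  row2 ← row2 − (-4)·row1  ⇒  L[2][1]=-4, U row2=(0, 0, -2)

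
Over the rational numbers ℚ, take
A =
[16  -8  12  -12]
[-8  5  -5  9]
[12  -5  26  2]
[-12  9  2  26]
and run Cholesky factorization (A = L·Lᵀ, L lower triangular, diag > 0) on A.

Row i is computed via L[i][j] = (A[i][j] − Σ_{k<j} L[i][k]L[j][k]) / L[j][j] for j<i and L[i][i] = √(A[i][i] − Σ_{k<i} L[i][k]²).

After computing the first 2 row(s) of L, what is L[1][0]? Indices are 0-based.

Step 1: L[0][0] = √(16) = 4.
  L[1][0] = (-8) / L[0][0] = -2.
Step 2: L[1][1] = √(1) = 1.

L[1][0] = -2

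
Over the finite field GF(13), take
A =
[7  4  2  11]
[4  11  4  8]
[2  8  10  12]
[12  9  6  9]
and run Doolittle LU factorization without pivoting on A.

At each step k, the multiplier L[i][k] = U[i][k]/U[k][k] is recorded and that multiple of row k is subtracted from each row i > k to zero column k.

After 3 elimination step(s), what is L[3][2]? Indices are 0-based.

L[3][2] = 4

k=0: U[0][0]=7
  eliminate (1,0): mult=8, new row 1: (0, 5, 1, 11); set L[1][0]=8
  eliminate (2,0): mult=4, new row 2: (0, 5, 2, 7); set L[2][0]=4
  eliminate (3,0): mult=11, new row 3: (0, 4, 10, 5); set L[3][0]=11
k=1: U[1][1]=5
  eliminate (2,1): mult=1, new row 2: (0, 0, 1, 9); set L[2][1]=1
  eliminate (3,1): mult=6, new row 3: (0, 0, 4, 4); set L[3][1]=6
k=2: U[2][2]=1
  eliminate (3,2): mult=4, new row 3: (0, 0, 0, 7); set L[3][2]=4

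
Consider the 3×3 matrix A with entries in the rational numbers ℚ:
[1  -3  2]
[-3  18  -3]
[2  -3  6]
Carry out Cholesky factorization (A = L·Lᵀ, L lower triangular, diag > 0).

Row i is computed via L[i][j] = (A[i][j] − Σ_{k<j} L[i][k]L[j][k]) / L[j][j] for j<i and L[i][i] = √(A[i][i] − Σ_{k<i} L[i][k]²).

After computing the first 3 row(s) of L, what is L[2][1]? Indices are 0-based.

Step 1: L[0][0] = √(1) = 1.
  L[1][0] = (-3) / L[0][0] = -3.
Step 2: L[1][1] = √(9) = 3.
  L[2][0] = (2) / L[0][0] = 2.
  L[2][1] = (3) / L[1][1] = 1.
Step 3: L[2][2] = √(1) = 1.

L[2][1] = 1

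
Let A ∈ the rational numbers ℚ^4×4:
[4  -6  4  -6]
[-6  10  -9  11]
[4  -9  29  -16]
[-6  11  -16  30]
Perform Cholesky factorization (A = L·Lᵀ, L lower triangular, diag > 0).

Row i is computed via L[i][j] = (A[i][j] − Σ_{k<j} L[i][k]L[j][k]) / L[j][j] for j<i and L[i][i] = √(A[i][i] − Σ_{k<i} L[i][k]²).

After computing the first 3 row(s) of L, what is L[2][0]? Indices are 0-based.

Step 1: L[0][0] = √(4) = 2.
  L[1][0] = (-6) / L[0][0] = -3.
Step 2: L[1][1] = √(1) = 1.
  L[2][0] = (4) / L[0][0] = 2.
  L[2][1] = (-3) / L[1][1] = -3.
Step 3: L[2][2] = √(16) = 4.

L[2][0] = 2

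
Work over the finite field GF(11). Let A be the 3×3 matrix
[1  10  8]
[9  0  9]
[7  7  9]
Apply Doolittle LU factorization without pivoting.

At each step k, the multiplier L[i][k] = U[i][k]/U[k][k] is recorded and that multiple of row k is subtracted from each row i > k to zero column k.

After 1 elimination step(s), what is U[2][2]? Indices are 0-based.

[col 0] pivot 1
  R1 -= 9*R0 → (0, 9, 3)  (L[1][0] := 9)
  R2 -= 7*R0 → (0, 3, 8)  (L[2][0] := 7)

U[2][2] = 8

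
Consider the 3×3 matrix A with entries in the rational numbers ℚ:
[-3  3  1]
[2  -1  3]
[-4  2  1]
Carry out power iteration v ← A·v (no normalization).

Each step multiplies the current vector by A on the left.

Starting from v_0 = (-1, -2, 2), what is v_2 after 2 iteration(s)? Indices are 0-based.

v_0 = (-1, -2, 2).
v_1 = A·v_0 = (-1, 6, 2).
v_2 = A·v_1 = (23, -2, 18).

v_2 = (23, -2, 18)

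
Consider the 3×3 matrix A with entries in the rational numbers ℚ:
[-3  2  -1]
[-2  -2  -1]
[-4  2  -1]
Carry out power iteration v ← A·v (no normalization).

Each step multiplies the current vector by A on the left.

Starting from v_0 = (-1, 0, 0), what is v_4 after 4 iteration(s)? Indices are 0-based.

v_0 = (-1, 0, 0).
v_1 = A·v_0 = (3, 2, 4).
v_2 = A·v_1 = (-9, -14, -12).
v_3 = A·v_2 = (11, 58, 20).
v_4 = A·v_3 = (63, -158, 52).

v_4 = (63, -158, 52)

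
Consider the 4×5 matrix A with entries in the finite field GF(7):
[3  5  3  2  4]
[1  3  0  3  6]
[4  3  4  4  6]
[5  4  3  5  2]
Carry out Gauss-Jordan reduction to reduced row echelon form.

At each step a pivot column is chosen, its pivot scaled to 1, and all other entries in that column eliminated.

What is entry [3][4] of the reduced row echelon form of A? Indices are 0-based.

M[3][4] = 0

pivot(0,0)=3: scale R0 → (1, 4, 1, 3, 6)
  clear (1,0): R1 −= (1)R0 → (0, 6, 6, 0, 0)
  clear (2,0): R2 −= (4)R0 → (0, 1, 0, 6, 3)
  clear (3,0): R3 −= (5)R0 → (0, 5, 5, 4, 0)
pivot(1,1)=6: scale R1 → (0, 1, 1, 0, 0)
  clear (0,1): R0 −= (4)R1 → (1, 0, 4, 3, 6)
  clear (2,1): R2 −= (1)R1 → (0, 0, 6, 6, 3)
  clear (3,1): R3 −= (5)R1 → (0, 0, 0, 4, 0)
pivot(2,2)=6: scale R2 → (0, 0, 1, 1, 4)
  clear (0,2): R0 −= (4)R2 → (1, 0, 0, 6, 4)
  clear (1,2): R1 −= (1)R2 → (0, 1, 0, 6, 3)
pivot(3,3)=4: scale R3 → (0, 0, 0, 1, 0)
  clear (0,3): R0 −= (6)R3 → (1, 0, 0, 0, 4)
  clear (1,3): R1 −= (6)R3 → (0, 1, 0, 0, 3)
  clear (2,3): R2 −= (1)R3 → (0, 0, 1, 0, 4)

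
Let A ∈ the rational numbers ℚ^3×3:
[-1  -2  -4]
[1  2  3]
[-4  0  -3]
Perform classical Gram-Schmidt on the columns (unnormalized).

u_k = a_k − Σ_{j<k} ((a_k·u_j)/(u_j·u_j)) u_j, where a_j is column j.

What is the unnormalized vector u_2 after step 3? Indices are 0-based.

Step 1: u_0 = a_0 = (-1, 1, -4).
Step 2: u_1 = a_1 − (2/9)·u_0 = (-16/9, 16/9, 8/9).
Step 3: u_2 = a_2 − (19/18)·u_0 − (11/8)·u_1 = (-1/2, -1/2, 0).

u_2 = (-1/2, -1/2, 0)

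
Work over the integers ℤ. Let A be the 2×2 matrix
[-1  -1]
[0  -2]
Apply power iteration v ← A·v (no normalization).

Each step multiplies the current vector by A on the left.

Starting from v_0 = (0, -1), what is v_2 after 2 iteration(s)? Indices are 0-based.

v_0 = (0, -1).
v_1 = A·v_0 = (1, 2).
v_2 = A·v_1 = (-3, -4).

v_2 = (-3, -4)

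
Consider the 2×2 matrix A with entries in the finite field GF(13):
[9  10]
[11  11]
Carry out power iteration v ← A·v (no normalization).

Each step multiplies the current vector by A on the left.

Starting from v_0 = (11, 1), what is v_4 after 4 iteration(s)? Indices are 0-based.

v_4 = (8, 3)

v_0 = (11, 1).
v_1 = A·v_0 = (5, 2).
v_2 = A·v_1 = (0, 12).
v_3 = A·v_2 = (3, 2).
v_4 = A·v_3 = (8, 3).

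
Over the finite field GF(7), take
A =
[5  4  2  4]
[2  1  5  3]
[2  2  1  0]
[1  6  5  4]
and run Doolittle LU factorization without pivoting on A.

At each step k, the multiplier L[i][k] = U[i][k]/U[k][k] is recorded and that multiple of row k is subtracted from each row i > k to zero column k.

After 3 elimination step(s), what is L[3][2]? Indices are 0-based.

Step 1: pivot at (0,0) is 5.
  row1 ← row1 − (6)·row0  ⇒  L[1][0]=6, U row1=(0, 5, 0, 0)
  row2 ← row2 − (6)·row0  ⇒  L[2][0]=6, U row2=(0, 6, 3, 4)
  row3 ← row3 − (3)·row0  ⇒  L[3][0]=3, U row3=(0, 1, 6, 6)
Step 2: pivot at (1,1) is 5.
  row2 ← row2 − (4)·row1  ⇒  L[2][1]=4, U row2=(0, 0, 3, 4)
  row3 ← row3 − (3)·row1  ⇒  L[3][1]=3, U row3=(0, 0, 6, 6)
Step 3: pivot at (2,2) is 3.
  row3 ← row3 − (2)·row2  ⇒  L[3][2]=2, U row3=(0, 0, 0, 5)

L[3][2] = 2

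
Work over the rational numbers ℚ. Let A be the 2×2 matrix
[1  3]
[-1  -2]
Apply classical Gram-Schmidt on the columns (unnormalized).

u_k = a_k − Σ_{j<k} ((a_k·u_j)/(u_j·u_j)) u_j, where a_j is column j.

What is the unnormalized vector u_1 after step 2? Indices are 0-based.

u_1 = (1/2, 1/2)

Step 1: u_0 = a_0 = (1, -1).
Step 2: u_1 = a_1 − (5/2)·u_0 = (1/2, 1/2).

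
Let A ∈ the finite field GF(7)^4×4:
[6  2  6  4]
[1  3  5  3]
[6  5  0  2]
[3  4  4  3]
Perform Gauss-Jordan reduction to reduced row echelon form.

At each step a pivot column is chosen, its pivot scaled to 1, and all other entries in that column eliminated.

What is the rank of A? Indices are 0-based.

pivot(0,0)=6: scale R0 → (1, 5, 1, 3)
  clear (1,0): R1 −= (1)R0 → (0, 5, 4, 0)
  clear (2,0): R2 −= (6)R0 → (0, 3, 1, 5)
  clear (3,0): R3 −= (3)R0 → (0, 3, 1, 1)
pivot(1,1)=5: scale R1 → (0, 1, 5, 0)
  clear (0,1): R0 −= (5)R1 → (1, 0, 4, 3)
  clear (2,1): R2 −= (3)R1 → (0, 0, 0, 5)
  clear (3,1): R3 −= (3)R1 → (0, 0, 0, 1)
col 2: no nonzero at/below row 2; advance.
pivot(2,3)=5: scale R2 → (0, 0, 0, 1)
  clear (0,3): R0 −= (3)R2 → (1, 0, 4, 0)
  clear (3,3): R3 −= (1)R2 → (0, 0, 0, 0)

rank = 3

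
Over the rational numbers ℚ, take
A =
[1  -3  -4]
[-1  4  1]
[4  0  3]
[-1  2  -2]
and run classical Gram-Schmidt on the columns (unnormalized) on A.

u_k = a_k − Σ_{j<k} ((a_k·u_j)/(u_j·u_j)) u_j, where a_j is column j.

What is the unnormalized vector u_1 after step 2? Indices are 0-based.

Step 1: u_0 = a_0 = (1, -1, 4, -1).
Step 2: u_1 = a_1 − (-9/19)·u_0 = (-48/19, 67/19, 36/19, 29/19).

u_1 = (-48/19, 67/19, 36/19, 29/19)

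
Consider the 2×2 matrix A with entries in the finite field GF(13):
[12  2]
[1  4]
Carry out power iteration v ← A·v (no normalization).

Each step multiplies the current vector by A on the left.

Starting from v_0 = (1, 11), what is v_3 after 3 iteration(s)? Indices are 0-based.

v_3 = (8, 2)

v_0 = (1, 11).
v_1 = A·v_0 = (8, 6).
v_2 = A·v_1 = (4, 6).
v_3 = A·v_2 = (8, 2).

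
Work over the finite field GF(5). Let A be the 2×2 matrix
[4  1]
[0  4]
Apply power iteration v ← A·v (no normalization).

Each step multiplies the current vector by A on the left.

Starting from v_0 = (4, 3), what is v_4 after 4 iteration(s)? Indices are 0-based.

v_0 = (4, 3).
v_1 = A·v_0 = (4, 2).
v_2 = A·v_1 = (3, 3).
v_3 = A·v_2 = (0, 2).
v_4 = A·v_3 = (2, 3).

v_4 = (2, 3)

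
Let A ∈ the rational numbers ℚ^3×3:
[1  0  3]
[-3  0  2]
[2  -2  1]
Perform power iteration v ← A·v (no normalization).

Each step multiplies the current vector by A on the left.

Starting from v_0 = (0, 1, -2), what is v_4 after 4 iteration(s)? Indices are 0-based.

v_0 = (0, 1, -2).
v_1 = A·v_0 = (-6, -4, -4).
v_2 = A·v_1 = (-18, 10, -8).
v_3 = A·v_2 = (-42, 38, -64).
v_4 = A·v_3 = (-234, -2, -224).

v_4 = (-234, -2, -224)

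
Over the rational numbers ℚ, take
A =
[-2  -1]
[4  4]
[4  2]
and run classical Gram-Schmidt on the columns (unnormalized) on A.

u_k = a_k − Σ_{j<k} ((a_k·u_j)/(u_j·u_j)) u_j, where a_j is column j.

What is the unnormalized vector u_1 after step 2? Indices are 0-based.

u_1 = (4/9, 10/9, -8/9)

Step 1: u_0 = a_0 = (-2, 4, 4).
Step 2: u_1 = a_1 − (13/18)·u_0 = (4/9, 10/9, -8/9).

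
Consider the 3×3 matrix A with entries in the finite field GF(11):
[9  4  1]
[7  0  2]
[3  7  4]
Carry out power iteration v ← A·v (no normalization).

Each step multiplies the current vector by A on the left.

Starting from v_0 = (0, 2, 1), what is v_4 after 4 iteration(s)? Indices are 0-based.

v_0 = (0, 2, 1).
v_1 = A·v_0 = (9, 2, 7).
v_2 = A·v_1 = (8, 0, 3).
v_3 = A·v_2 = (9, 7, 3).
v_4 = A·v_3 = (2, 3, 0).

v_4 = (2, 3, 0)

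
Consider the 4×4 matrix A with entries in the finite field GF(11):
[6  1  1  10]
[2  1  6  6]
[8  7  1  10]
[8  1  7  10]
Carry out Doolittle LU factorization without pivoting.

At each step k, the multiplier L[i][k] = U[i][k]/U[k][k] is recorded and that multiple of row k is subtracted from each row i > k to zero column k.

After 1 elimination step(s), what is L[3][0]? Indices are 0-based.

L[3][0] = 5

Step 1: pivot at (0,0) is 6.
  row1 ← row1 − (4)·row0  ⇒  L[1][0]=4, U row1=(0, 8, 2, 10)
  row2 ← row2 − (5)·row0  ⇒  L[2][0]=5, U row2=(0, 2, 7, 4)
  row3 ← row3 − (5)·row0  ⇒  L[3][0]=5, U row3=(0, 7, 2, 4)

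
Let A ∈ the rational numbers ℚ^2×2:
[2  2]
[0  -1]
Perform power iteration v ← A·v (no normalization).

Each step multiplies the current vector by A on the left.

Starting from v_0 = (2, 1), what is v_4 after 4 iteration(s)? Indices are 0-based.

v_0 = (2, 1).
v_1 = A·v_0 = (6, -1).
v_2 = A·v_1 = (10, 1).
v_3 = A·v_2 = (22, -1).
v_4 = A·v_3 = (42, 1).

v_4 = (42, 1)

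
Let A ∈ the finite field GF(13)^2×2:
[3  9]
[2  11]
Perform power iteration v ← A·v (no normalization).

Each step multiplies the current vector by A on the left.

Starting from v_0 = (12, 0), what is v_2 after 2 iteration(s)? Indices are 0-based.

v_2 = (12, 11)

v_0 = (12, 0).
v_1 = A·v_0 = (10, 11).
v_2 = A·v_1 = (12, 11).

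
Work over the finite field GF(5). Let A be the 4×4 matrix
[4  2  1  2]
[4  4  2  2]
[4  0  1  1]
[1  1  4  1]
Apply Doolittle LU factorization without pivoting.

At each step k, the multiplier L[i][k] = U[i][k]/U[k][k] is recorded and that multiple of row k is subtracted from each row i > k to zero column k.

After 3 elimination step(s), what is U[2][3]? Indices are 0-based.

U[2][3] = 4

[col 0] pivot 4
  R1 -= 1*R0 → (0, 2, 1, 0)  (L[1][0] := 1)
  R2 -= 1*R0 → (0, 3, 0, 4)  (L[2][0] := 1)
  R3 -= 4*R0 → (0, 3, 0, 3)  (L[3][0] := 4)
[col 1] pivot 2
  R2 -= 4*R1 → (0, 0, 1, 4)  (L[2][1] := 4)
  R3 -= 4*R1 → (0, 0, 1, 3)  (L[3][1] := 4)
[col 2] pivot 1
  R3 -= 1*R2 → (0, 0, 0, 4)  (L[3][2] := 1)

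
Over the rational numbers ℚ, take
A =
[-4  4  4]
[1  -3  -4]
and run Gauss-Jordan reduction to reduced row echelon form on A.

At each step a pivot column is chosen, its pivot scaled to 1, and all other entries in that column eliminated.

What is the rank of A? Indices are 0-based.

pivot(0,0)=-4: scale R0 → (1, -1, -1)
  clear (1,0): R1 −= (1)R0 → (0, -2, -3)
pivot(1,1)=-2: scale R1 → (0, 1, 3/2)
  clear (0,1): R0 −= (-1)R1 → (1, 0, 1/2)

rank = 2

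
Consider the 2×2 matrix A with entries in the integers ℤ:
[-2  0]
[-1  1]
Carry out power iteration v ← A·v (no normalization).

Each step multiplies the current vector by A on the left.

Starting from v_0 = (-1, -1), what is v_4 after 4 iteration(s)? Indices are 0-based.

v_4 = (-16, -6)

v_0 = (-1, -1).
v_1 = A·v_0 = (2, 0).
v_2 = A·v_1 = (-4, -2).
v_3 = A·v_2 = (8, 2).
v_4 = A·v_3 = (-16, -6).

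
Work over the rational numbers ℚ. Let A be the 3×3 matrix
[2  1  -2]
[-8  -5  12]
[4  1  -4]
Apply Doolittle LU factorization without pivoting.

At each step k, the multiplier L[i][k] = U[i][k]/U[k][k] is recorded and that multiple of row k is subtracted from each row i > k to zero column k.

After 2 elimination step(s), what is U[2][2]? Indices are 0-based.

k=0: U[0][0]=2
  eliminate (1,0): mult=-4, new row 1: (0, -1, 4); set L[1][0]=-4
  eliminate (2,0): mult=2, new row 2: (0, -1, 0); set L[2][0]=2
k=1: U[1][1]=-1
  eliminate (2,1): mult=1, new row 2: (0, 0, -4); set L[2][1]=1

U[2][2] = -4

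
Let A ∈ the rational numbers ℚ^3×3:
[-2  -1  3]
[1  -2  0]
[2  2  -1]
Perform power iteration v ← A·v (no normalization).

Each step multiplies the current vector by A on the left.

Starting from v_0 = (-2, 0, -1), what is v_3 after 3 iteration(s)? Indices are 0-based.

v_3 = (16, -19, -9)

v_0 = (-2, 0, -1).
v_1 = A·v_0 = (1, -2, -3).
v_2 = A·v_1 = (-9, 5, 1).
v_3 = A·v_2 = (16, -19, -9).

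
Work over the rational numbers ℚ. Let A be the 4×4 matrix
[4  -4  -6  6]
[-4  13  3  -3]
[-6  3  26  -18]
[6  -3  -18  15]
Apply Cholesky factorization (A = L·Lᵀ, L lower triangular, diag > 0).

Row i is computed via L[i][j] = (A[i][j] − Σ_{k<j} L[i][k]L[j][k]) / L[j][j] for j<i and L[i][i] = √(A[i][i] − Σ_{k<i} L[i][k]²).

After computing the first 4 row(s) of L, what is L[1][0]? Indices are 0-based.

Step 1: L[0][0] = √(4) = 2.
  L[1][0] = (-4) / L[0][0] = -2.
Step 2: L[1][1] = √(9) = 3.
  L[2][0] = (-6) / L[0][0] = -3.
  L[2][1] = (-3) / L[1][1] = -1.
Step 3: L[2][2] = √(16) = 4.
  L[3][0] = (6) / L[0][0] = 3.
  L[3][1] = (3) / L[1][1] = 1.
  L[3][2] = (-8) / L[2][2] = -2.
Step 4: L[3][3] = √(1) = 1.

L[1][0] = -2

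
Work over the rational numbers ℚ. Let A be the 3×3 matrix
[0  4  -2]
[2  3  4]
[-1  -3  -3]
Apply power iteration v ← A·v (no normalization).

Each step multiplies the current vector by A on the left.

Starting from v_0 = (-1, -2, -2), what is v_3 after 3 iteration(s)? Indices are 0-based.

v_3 = (-42, -140, 63)

v_0 = (-1, -2, -2).
v_1 = A·v_0 = (-4, -16, 13).
v_2 = A·v_1 = (-90, -4, 13).
v_3 = A·v_2 = (-42, -140, 63).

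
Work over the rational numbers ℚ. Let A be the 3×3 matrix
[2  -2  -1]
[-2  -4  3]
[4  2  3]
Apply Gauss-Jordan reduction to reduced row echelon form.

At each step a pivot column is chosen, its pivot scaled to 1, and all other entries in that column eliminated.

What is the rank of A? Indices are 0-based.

step 1: normalize row 0 (÷2) = (1, -1, -1/2)
  row 1: subtract -2×row0 = (0, -6, 2)
  row 2: subtract 4×row0 = (0, 6, 5)
step 2: normalize row 1 (÷-6) = (0, 1, -1/3)
  row 0: subtract -1×row1 = (1, 0, -5/6)
  row 2: subtract 6×row1 = (0, 0, 7)
step 3: normalize row 2 (÷7) = (0, 0, 1)
  row 0: subtract -5/6×row2 = (1, 0, 0)
  row 1: subtract -1/3×row2 = (0, 1, 0)

rank = 3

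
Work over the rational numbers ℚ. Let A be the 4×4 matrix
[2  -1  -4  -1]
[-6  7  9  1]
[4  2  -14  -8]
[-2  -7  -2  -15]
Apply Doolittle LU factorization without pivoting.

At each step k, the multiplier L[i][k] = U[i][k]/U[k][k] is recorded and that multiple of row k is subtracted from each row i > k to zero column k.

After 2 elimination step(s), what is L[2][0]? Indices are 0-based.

L[2][0] = 2

[col 0] pivot 2
  R1 -= -3*R0 → (0, 4, -3, -2)  (L[1][0] := -3)
  R2 -= 2*R0 → (0, 4, -6, -6)  (L[2][0] := 2)
  R3 -= -1*R0 → (0, -8, -6, -16)  (L[3][0] := -1)
[col 1] pivot 4
  R2 -= 1*R1 → (0, 0, -3, -4)  (L[2][1] := 1)
  R3 -= -2*R1 → (0, 0, -12, -20)  (L[3][1] := -2)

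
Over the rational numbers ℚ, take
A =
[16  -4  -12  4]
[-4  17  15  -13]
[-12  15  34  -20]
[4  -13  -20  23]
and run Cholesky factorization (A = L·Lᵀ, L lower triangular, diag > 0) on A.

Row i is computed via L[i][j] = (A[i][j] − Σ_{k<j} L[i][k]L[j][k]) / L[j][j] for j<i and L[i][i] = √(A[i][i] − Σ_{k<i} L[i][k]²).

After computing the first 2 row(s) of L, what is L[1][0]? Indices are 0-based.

L[1][0] = -1

Step 1: L[0][0] = √(16) = 4.
  L[1][0] = (-4) / L[0][0] = -1.
Step 2: L[1][1] = √(16) = 4.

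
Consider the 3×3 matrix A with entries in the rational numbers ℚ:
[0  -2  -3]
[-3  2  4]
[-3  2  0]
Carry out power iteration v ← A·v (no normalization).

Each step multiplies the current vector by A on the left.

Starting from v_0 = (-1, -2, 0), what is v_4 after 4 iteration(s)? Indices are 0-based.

v_0 = (-1, -2, 0).
v_1 = A·v_0 = (4, -1, -1).
v_2 = A·v_1 = (5, -18, -14).
v_3 = A·v_2 = (78, -107, -51).
v_4 = A·v_3 = (367, -652, -448).

v_4 = (367, -652, -448)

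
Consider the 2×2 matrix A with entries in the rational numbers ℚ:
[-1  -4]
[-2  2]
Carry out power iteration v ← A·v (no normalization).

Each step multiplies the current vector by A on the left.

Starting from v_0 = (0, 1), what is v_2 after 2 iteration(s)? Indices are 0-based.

v_0 = (0, 1).
v_1 = A·v_0 = (-4, 2).
v_2 = A·v_1 = (-4, 12).

v_2 = (-4, 12)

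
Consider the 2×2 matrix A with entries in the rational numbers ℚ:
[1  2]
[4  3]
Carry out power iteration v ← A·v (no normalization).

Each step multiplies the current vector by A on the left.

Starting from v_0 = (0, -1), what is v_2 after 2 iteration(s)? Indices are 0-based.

v_2 = (-8, -17)

v_0 = (0, -1).
v_1 = A·v_0 = (-2, -3).
v_2 = A·v_1 = (-8, -17).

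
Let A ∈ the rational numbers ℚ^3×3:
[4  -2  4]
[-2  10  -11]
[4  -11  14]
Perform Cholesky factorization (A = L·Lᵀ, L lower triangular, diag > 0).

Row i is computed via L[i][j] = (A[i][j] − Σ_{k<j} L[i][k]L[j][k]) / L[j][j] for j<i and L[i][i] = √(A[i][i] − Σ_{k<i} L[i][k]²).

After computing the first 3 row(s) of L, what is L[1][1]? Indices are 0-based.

Step 1: L[0][0] = √(4) = 2.
  L[1][0] = (-2) / L[0][0] = -1.
Step 2: L[1][1] = √(9) = 3.
  L[2][0] = (4) / L[0][0] = 2.
  L[2][1] = (-9) / L[1][1] = -3.
Step 3: L[2][2] = √(1) = 1.

L[1][1] = 3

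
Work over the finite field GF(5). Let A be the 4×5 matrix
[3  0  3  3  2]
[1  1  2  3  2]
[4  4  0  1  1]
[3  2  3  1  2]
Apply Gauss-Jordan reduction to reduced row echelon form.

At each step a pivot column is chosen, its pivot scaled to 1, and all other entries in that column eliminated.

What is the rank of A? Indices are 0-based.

step 1: normalize row 0 (÷3) = (1, 0, 1, 1, 4)
  row 1: subtract 1×row0 = (0, 1, 1, 2, 3)
  row 2: subtract 4×row0 = (0, 4, 1, 2, 0)
  row 3: subtract 3×row0 = (0, 2, 0, 3, 0)
step 2: normalize row 1 (÷1) = (0, 1, 1, 2, 3)
  row 2: subtract 4×row1 = (0, 0, 2, 4, 3)
  row 3: subtract 2×row1 = (0, 0, 3, 4, 4)
step 3: normalize row 2 (÷2) = (0, 0, 1, 2, 4)
  row 0: subtract 1×row2 = (1, 0, 0, 4, 0)
  row 1: subtract 1×row2 = (0, 1, 0, 0, 4)
  row 3: subtract 3×row2 = (0, 0, 0, 3, 2)
step 4: normalize row 3 (÷3) = (0, 0, 0, 1, 4)
  row 0: subtract 4×row3 = (1, 0, 0, 0, 4)
  row 2: subtract 2×row3 = (0, 0, 1, 0, 1)

rank = 4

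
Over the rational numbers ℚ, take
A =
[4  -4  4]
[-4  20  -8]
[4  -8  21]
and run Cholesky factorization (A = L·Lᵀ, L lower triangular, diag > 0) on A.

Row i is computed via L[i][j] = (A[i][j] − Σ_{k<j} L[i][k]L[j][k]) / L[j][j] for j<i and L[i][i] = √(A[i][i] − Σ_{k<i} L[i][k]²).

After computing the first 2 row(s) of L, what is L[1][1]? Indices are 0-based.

L[1][1] = 4

Step 1: L[0][0] = √(4) = 2.
  L[1][0] = (-4) / L[0][0] = -2.
Step 2: L[1][1] = √(16) = 4.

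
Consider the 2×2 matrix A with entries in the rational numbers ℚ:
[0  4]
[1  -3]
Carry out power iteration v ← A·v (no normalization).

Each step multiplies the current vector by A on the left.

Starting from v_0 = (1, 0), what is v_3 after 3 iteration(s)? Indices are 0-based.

v_3 = (-12, 13)

v_0 = (1, 0).
v_1 = A·v_0 = (0, 1).
v_2 = A·v_1 = (4, -3).
v_3 = A·v_2 = (-12, 13).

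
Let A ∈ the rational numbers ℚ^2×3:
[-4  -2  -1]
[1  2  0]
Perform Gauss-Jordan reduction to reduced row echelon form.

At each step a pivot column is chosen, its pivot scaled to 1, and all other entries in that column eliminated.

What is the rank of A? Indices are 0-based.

[1] R0 /= -4  ⇒  (1, 1/2, 1/4)
     R1 -= 1·R0  ⇒  (0, 3/2, -1/4)
[2] R1 /= 3/2  ⇒  (0, 1, -1/6)
     R0 -= 1/2·R1  ⇒  (1, 0, 1/3)

rank = 2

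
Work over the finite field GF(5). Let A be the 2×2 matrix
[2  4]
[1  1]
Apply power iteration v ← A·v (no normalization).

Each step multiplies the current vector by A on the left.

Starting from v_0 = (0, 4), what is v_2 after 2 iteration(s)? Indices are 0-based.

v_2 = (3, 0)

v_0 = (0, 4).
v_1 = A·v_0 = (1, 4).
v_2 = A·v_1 = (3, 0).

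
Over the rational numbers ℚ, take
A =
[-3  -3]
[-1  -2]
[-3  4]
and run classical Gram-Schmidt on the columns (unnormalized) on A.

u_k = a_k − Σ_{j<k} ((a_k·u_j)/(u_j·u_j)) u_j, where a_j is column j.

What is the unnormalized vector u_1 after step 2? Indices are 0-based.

Step 1: u_0 = a_0 = (-3, -1, -3).
Step 2: u_1 = a_1 − (-1/19)·u_0 = (-60/19, -39/19, 73/19).

u_1 = (-60/19, -39/19, 73/19)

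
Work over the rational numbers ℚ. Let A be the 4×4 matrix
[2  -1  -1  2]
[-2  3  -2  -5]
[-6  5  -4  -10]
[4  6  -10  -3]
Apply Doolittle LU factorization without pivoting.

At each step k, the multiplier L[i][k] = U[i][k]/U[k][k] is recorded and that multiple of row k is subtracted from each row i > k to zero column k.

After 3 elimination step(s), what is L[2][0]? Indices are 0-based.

Step 1: pivot at (0,0) is 2.
  row1 ← row1 − (-1)·row0  ⇒  L[1][0]=-1, U row1=(0, 2, -3, -3)
  row2 ← row2 − (-3)·row0  ⇒  L[2][0]=-3, U row2=(0, 2, -7, -4)
  row3 ← row3 − (2)·row0  ⇒  L[3][0]=2, U row3=(0, 8, -8, -7)
Step 2: pivot at (1,1) is 2.
  row2 ← row2 − (1)·row1  ⇒  L[2][1]=1, U row2=(0, 0, -4, -1)
  row3 ← row3 − (4)·row1  ⇒  L[3][1]=4, U row3=(0, 0, 4, 5)
Step 3: pivot at (2,2) is -4.
  row3 ← row3 − (-1)·row2  ⇒  L[3][2]=-1, U row3=(0, 0, 0, 4)

L[2][0] = -3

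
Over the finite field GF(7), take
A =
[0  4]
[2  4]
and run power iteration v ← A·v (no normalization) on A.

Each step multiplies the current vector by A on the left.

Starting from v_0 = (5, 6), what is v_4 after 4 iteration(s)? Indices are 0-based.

v_4 = (0, 2)

v_0 = (5, 6).
v_1 = A·v_0 = (3, 6).
v_2 = A·v_1 = (3, 2).
v_3 = A·v_2 = (1, 0).
v_4 = A·v_3 = (0, 2).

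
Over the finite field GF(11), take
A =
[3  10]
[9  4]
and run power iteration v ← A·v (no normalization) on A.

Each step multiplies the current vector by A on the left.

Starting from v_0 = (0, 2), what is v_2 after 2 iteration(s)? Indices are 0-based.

v_0 = (0, 2).
v_1 = A·v_0 = (9, 8).
v_2 = A·v_1 = (8, 3).

v_2 = (8, 3)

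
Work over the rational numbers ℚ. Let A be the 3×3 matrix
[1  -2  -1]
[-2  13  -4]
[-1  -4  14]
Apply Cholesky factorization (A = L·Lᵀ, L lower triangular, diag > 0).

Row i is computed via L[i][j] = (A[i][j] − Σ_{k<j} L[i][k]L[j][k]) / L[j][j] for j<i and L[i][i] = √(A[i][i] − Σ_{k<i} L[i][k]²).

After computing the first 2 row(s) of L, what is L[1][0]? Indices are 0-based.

L[1][0] = -2

Step 1: L[0][0] = √(1) = 1.
  L[1][0] = (-2) / L[0][0] = -2.
Step 2: L[1][1] = √(9) = 3.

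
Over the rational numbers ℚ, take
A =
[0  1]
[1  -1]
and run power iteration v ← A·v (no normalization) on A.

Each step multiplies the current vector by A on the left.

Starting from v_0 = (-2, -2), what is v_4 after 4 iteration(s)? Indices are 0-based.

v_4 = (2, -4)

v_0 = (-2, -2).
v_1 = A·v_0 = (-2, 0).
v_2 = A·v_1 = (0, -2).
v_3 = A·v_2 = (-2, 2).
v_4 = A·v_3 = (2, -4).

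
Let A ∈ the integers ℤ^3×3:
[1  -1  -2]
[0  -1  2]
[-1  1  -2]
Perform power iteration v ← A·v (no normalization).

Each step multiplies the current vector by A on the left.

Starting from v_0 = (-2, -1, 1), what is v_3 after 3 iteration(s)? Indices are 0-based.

v_3 = (-15, 21, -17)

v_0 = (-2, -1, 1).
v_1 = A·v_0 = (-3, 3, -1).
v_2 = A·v_1 = (-4, -5, 8).
v_3 = A·v_2 = (-15, 21, -17).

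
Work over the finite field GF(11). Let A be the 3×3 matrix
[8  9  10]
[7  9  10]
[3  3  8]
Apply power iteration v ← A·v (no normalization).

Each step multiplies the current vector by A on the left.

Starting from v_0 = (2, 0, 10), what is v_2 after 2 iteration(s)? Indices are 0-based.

v_2 = (9, 3, 3)

v_0 = (2, 0, 10).
v_1 = A·v_0 = (6, 4, 9).
v_2 = A·v_1 = (9, 3, 3).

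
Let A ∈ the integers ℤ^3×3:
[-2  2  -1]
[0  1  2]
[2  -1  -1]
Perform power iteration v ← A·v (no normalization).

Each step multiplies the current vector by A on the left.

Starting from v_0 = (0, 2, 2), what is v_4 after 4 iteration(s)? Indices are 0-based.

v_4 = (40, 50, -86)

v_0 = (0, 2, 2).
v_1 = A·v_0 = (2, 6, -4).
v_2 = A·v_1 = (12, -2, 2).
v_3 = A·v_2 = (-30, 2, 24).
v_4 = A·v_3 = (40, 50, -86).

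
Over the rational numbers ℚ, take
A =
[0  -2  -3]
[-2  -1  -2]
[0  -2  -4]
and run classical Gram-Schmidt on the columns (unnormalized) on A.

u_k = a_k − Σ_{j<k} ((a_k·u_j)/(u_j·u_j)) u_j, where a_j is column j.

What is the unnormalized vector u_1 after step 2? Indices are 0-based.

u_1 = (-2, 0, -2)

Step 1: u_0 = a_0 = (0, -2, 0).
Step 2: u_1 = a_1 − (1/2)·u_0 = (-2, 0, -2).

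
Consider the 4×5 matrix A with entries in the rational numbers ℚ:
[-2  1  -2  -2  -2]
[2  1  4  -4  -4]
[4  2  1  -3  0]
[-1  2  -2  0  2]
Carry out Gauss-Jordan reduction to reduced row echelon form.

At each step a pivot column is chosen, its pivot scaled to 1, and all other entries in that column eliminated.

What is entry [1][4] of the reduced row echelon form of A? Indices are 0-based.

pivot(0,0)=-2: scale R0 → (1, -1/2, 1, 1, 1)
  clear (1,0): R1 −= (2)R0 → (0, 2, 2, -6, -6)
  clear (2,0): R2 −= (4)R0 → (0, 4, -3, -7, -4)
  clear (3,0): R3 −= (-1)R0 → (0, 3/2, -1, 1, 3)
pivot(1,1)=2: scale R1 → (0, 1, 1, -3, -3)
  clear (0,1): R0 −= (-1/2)R1 → (1, 0, 3/2, -1/2, -1/2)
  clear (2,1): R2 −= (4)R1 → (0, 0, -7, 5, 8)
  clear (3,1): R3 −= (3/2)R1 → (0, 0, -5/2, 11/2, 15/2)
pivot(2,2)=-7: scale R2 → (0, 0, 1, -5/7, -8/7)
  clear (0,2): R0 −= (3/2)R2 → (1, 0, 0, 4/7, 17/14)
  clear (1,2): R1 −= (1)R2 → (0, 1, 0, -16/7, -13/7)
  clear (3,2): R3 −= (-5/2)R2 → (0, 0, 0, 26/7, 65/14)
pivot(3,3)=26/7: scale R3 → (0, 0, 0, 1, 5/4)
  clear (0,3): R0 −= (4/7)R3 → (1, 0, 0, 0, 1/2)
  clear (1,3): R1 −= (-16/7)R3 → (0, 1, 0, 0, 1)
  clear (2,3): R2 −= (-5/7)R3 → (0, 0, 1, 0, -1/4)

M[1][4] = 1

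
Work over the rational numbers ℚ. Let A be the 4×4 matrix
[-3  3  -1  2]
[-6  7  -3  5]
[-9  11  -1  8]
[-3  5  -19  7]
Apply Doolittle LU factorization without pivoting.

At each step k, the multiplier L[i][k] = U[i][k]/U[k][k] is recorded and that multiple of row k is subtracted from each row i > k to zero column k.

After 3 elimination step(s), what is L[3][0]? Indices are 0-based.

L[3][0] = 1

k=0: U[0][0]=-3
  eliminate (1,0): mult=2, new row 1: (0, 1, -1, 1); set L[1][0]=2
  eliminate (2,0): mult=3, new row 2: (0, 2, 2, 2); set L[2][0]=3
  eliminate (3,0): mult=1, new row 3: (0, 2, -18, 5); set L[3][0]=1
k=1: U[1][1]=1
  eliminate (2,1): mult=2, new row 2: (0, 0, 4, 0); set L[2][1]=2
  eliminate (3,1): mult=2, new row 3: (0, 0, -16, 3); set L[3][1]=2
k=2: U[2][2]=4
  eliminate (3,2): mult=-4, new row 3: (0, 0, 0, 3); set L[3][2]=-4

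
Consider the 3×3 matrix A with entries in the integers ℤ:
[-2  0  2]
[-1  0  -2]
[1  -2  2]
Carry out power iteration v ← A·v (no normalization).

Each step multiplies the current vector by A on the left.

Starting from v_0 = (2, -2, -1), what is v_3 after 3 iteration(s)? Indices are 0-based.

v_0 = (2, -2, -1).
v_1 = A·v_0 = (-6, 0, 4).
v_2 = A·v_1 = (20, -2, 2).
v_3 = A·v_2 = (-36, -24, 28).

v_3 = (-36, -24, 28)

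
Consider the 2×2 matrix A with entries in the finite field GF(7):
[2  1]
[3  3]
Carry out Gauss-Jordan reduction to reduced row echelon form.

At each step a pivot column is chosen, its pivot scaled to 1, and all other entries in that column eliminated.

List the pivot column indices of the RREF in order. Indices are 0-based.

pivot(0,0)=2: scale R0 → (1, 4)
  clear (1,0): R1 −= (3)R0 → (0, 5)
pivot(1,1)=5: scale R1 → (0, 1)
  clear (0,1): R0 −= (4)R1 → (1, 0)

pivot columns: 0, 1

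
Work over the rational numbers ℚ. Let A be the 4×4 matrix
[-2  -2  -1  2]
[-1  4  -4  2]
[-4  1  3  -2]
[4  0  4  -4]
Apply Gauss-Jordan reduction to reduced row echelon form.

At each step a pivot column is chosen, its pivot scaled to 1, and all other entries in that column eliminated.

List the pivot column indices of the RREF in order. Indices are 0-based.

pivot columns: 0, 1, 2, 3

pivot(0,0)=-2: scale R0 → (1, 1, 1/2, -1)
  clear (1,0): R1 −= (-1)R0 → (0, 5, -7/2, 1)
  clear (2,0): R2 −= (-4)R0 → (0, 5, 5, -6)
  clear (3,0): R3 −= (4)R0 → (0, -4, 2, 0)
pivot(1,1)=5: scale R1 → (0, 1, -7/10, 1/5)
  clear (0,1): R0 −= (1)R1 → (1, 0, 6/5, -6/5)
  clear (2,1): R2 −= (5)R1 → (0, 0, 17/2, -7)
  clear (3,1): R3 −= (-4)R1 → (0, 0, -4/5, 4/5)
pivot(2,2)=17/2: scale R2 → (0, 0, 1, -14/17)
  clear (0,2): R0 −= (6/5)R2 → (1, 0, 0, -18/85)
  clear (1,2): R1 −= (-7/10)R2 → (0, 1, 0, -32/85)
  clear (3,2): R3 −= (-4/5)R2 → (0, 0, 0, 12/85)
pivot(3,3)=12/85: scale R3 → (0, 0, 0, 1)
  clear (0,3): R0 −= (-18/85)R3 → (1, 0, 0, 0)
  clear (1,3): R1 −= (-32/85)R3 → (0, 1, 0, 0)
  clear (2,3): R2 −= (-14/17)R3 → (0, 0, 1, 0)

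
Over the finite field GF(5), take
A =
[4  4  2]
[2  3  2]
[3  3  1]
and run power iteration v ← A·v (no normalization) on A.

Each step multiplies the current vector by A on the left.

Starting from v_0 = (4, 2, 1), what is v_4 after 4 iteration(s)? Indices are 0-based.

v_4 = (2, 4, 3)

v_0 = (4, 2, 1).
v_1 = A·v_0 = (1, 1, 4).
v_2 = A·v_1 = (1, 3, 0).
v_3 = A·v_2 = (1, 1, 2).
v_4 = A·v_3 = (2, 4, 3).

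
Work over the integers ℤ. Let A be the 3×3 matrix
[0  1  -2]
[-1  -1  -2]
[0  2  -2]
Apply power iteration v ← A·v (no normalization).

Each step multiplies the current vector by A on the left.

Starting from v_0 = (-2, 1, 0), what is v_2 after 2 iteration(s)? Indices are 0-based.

v_0 = (-2, 1, 0).
v_1 = A·v_0 = (1, 1, 2).
v_2 = A·v_1 = (-3, -6, -2).

v_2 = (-3, -6, -2)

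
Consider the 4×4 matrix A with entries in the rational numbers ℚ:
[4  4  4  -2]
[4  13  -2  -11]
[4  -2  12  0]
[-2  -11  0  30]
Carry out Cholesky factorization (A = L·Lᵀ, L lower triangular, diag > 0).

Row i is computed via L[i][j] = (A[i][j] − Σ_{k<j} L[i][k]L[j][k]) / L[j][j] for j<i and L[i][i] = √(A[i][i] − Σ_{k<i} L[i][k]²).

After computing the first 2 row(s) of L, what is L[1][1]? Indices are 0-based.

Step 1: L[0][0] = √(4) = 2.
  L[1][0] = (4) / L[0][0] = 2.
Step 2: L[1][1] = √(9) = 3.

L[1][1] = 3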